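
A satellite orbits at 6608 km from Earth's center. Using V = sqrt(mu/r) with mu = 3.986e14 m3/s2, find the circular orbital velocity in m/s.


V = sqrt(3.986e14 / 6608000) = 7767 m/s

7767 m/s


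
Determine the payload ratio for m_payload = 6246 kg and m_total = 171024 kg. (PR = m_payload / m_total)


PR = 6246 / 171024 = 0.0365

0.0365


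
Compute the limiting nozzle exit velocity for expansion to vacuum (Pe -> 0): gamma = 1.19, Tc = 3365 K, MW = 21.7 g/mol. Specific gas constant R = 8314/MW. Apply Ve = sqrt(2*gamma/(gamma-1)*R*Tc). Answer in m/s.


R = 8314 / 21.7 = 383.13 J/(kg.K)
Ve = sqrt(2 * 1.19 / (1.19 - 1) * 383.13 * 3365) = 4019 m/s

4019 m/s


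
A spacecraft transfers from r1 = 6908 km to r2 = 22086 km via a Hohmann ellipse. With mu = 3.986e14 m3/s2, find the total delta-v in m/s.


V1 = sqrt(mu/r1) = 7596.13 m/s
dV1 = V1*(sqrt(2*r2/(r1+r2)) - 1) = 1779.75 m/s
V2 = sqrt(mu/r2) = 4248.25 m/s
dV2 = V2*(1 - sqrt(2*r1/(r1+r2))) = 1315.69 m/s
Total dV = 3095 m/s

3095 m/s


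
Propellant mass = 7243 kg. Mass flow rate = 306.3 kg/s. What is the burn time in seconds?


tb = 7243 / 306.3 = 23.6 s

23.6 s


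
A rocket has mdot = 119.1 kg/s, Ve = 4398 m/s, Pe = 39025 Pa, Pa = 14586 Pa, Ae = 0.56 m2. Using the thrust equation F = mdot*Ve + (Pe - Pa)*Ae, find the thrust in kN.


F = 119.1 * 4398 + (39025 - 14586) * 0.56 = 537488.0 N = 537.5 kN

537.5 kN


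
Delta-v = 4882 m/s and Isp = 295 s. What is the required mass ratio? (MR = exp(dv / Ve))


Ve = 295 * 9.81 = 2893.95 m/s
MR = exp(4882 / 2893.95) = 5.403

5.403


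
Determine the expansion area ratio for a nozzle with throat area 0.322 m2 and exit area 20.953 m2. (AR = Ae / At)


AR = 20.953 / 0.322 = 65.1

65.1


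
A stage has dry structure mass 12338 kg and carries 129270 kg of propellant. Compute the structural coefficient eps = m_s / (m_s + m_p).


eps = 12338 / (12338 + 129270) = 0.0871

0.0871


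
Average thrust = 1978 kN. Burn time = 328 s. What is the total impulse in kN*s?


It = 1978 * 328 = 648784 kN*s

648784 kN*s


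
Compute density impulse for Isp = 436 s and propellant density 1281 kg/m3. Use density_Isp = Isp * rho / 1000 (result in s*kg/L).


rho*Isp = 436 * 1281 / 1000 = 559 s*kg/L

559 s*kg/L


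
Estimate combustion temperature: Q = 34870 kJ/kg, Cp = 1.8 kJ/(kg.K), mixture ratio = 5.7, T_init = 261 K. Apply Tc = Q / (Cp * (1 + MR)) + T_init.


Tc = 34870 / (1.8 * (1 + 5.7)) + 261 = 3152 K

3152 K


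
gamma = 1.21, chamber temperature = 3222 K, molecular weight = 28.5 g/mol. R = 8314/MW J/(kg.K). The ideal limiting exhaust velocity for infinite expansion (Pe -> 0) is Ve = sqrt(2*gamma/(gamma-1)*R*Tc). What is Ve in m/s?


R = 8314 / 28.5 = 291.72 J/(kg.K)
Ve = sqrt(2 * 1.21 / (1.21 - 1) * 291.72 * 3222) = 3291 m/s

3291 m/s


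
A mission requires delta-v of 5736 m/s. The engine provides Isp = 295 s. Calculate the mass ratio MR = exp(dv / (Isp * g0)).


Ve = 295 * 9.81 = 2893.95 m/s
MR = exp(5736 / 2893.95) = 7.258

7.258


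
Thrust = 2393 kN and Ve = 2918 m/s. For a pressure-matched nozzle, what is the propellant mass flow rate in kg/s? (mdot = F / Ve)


mdot = F / Ve = 2393000 / 2918 = 820.1 kg/s

820.1 kg/s


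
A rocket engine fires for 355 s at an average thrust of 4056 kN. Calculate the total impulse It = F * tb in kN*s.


It = 4056 * 355 = 1439880 kN*s

1439880 kN*s


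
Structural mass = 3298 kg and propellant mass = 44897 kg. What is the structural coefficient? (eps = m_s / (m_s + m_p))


eps = 3298 / (3298 + 44897) = 0.0684

0.0684


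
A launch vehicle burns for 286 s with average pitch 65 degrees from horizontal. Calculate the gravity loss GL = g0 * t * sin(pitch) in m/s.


GL = 9.81 * 286 * sin(65 deg) = 2543 m/s

2543 m/s


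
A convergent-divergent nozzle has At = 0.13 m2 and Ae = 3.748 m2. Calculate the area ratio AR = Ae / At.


AR = 3.748 / 0.13 = 28.8

28.8


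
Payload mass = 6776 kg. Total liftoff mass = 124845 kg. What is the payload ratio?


PR = 6776 / 124845 = 0.0543

0.0543


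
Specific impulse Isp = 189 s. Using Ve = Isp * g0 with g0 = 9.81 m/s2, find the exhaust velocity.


Ve = Isp * g0 = 189 * 9.81 = 1854.1 m/s

1854.1 m/s


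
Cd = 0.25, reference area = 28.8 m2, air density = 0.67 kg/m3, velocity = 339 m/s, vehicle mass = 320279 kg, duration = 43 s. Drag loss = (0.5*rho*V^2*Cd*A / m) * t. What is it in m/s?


D = 0.5 * 0.67 * 339^2 * 0.25 * 28.8 = 277189.45 N
a = 277189.45 / 320279 = 0.8655 m/s2
dV = 0.8655 * 43 = 37.2 m/s

37.2 m/s


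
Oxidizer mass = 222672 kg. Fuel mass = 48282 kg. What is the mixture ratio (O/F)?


MR = 222672 / 48282 = 4.61

4.61


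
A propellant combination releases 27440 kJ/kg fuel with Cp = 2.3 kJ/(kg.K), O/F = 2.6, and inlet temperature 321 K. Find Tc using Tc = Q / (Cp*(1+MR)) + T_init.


Tc = 27440 / (2.3 * (1 + 2.6)) + 321 = 3635 K

3635 K


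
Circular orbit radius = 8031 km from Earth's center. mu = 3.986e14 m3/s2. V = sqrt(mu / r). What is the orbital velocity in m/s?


V = sqrt(3.986e14 / 8031000) = 7045 m/s

7045 m/s


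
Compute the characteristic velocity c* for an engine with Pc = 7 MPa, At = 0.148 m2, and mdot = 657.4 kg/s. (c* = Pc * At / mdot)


c* = 7e6 * 0.148 / 657.4 = 1576 m/s

1576 m/s


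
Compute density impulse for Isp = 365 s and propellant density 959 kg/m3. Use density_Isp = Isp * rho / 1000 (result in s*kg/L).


rho*Isp = 365 * 959 / 1000 = 350 s*kg/L

350 s*kg/L


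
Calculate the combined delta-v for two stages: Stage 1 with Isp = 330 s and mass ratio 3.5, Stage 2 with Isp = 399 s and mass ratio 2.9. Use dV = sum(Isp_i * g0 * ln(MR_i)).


dV1 = 330 * 9.81 * ln(3.5) = 4055.6 m/s
dV2 = 399 * 9.81 * ln(2.9) = 4167.5 m/s
Total dV = 4055.6 + 4167.5 = 8223.1 m/s ~ 8223 m/s

8223 m/s


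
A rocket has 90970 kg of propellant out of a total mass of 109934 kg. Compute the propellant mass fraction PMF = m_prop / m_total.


PMF = 90970 / 109934 = 0.827

0.827


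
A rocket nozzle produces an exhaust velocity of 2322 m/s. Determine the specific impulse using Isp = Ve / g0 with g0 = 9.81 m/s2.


Isp = Ve / g0 = 2322 / 9.81 = 236.7 s

236.7 s


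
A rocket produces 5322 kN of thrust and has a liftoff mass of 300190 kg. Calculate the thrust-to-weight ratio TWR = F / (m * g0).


TWR = 5322000 / (300190 * 9.81) = 1.81

1.81


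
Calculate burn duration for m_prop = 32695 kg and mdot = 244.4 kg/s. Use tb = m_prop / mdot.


tb = 32695 / 244.4 = 133.8 s

133.8 s


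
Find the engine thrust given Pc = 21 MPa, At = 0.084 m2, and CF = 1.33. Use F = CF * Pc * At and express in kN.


F = 1.33 * 21e6 * 0.084 = 2.3461e+06 N = 2346.1 kN

2346.1 kN


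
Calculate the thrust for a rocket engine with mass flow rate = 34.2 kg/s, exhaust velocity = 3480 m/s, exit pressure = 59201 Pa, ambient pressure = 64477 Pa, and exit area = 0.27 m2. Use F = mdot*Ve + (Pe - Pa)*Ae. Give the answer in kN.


F = 34.2 * 3480 + (59201 - 64477) * 0.27 = 117591.0 N = 117.6 kN

117.6 kN


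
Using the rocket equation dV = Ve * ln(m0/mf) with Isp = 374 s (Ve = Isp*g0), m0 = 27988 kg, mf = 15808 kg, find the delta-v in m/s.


Ve = 374 * 9.81 = 3668.94 m/s
dV = 3668.94 * ln(27988/15808) = 2096 m/s

2096 m/s


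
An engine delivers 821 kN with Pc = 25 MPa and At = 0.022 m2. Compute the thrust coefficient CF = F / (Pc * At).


CF = 821000 / (25e6 * 0.022) = 1.49

1.49


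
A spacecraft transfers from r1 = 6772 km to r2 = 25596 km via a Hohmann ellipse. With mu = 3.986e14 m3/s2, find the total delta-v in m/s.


V1 = sqrt(mu/r1) = 7672.03 m/s
dV1 = V1*(sqrt(2*r2/(r1+r2)) - 1) = 1976.33 m/s
V2 = sqrt(mu/r2) = 3946.23 m/s
dV2 = V2*(1 - sqrt(2*r1/(r1+r2))) = 1393.54 m/s
Total dV = 3370 m/s

3370 m/s


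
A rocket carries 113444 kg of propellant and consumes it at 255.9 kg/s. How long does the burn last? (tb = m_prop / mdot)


tb = 113444 / 255.9 = 443.3 s

443.3 s


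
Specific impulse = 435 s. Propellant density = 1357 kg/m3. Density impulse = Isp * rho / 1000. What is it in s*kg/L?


rho*Isp = 435 * 1357 / 1000 = 590 s*kg/L

590 s*kg/L


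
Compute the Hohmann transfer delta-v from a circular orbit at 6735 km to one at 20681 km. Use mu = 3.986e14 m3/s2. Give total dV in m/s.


V1 = sqrt(mu/r1) = 7693.07 m/s
dV1 = V1*(sqrt(2*r2/(r1+r2)) - 1) = 1756.2 m/s
V2 = sqrt(mu/r2) = 4390.19 m/s
dV2 = V2*(1 - sqrt(2*r1/(r1+r2))) = 1312.92 m/s
Total dV = 3069 m/s

3069 m/s


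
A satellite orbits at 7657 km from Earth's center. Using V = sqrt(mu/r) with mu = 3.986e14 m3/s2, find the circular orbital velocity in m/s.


V = sqrt(3.986e14 / 7657000) = 7215 m/s

7215 m/s


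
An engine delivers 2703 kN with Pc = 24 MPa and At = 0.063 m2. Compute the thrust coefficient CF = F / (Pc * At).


CF = 2703000 / (24e6 * 0.063) = 1.79

1.79


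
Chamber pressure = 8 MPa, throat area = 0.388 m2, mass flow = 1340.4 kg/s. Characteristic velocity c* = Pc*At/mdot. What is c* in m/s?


c* = 8e6 * 0.388 / 1340.4 = 2316 m/s

2316 m/s


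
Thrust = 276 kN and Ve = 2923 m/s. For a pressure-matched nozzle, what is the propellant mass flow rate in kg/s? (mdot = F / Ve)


mdot = F / Ve = 276000 / 2923 = 94.4 kg/s

94.4 kg/s


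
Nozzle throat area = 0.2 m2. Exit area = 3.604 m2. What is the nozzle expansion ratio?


AR = 3.604 / 0.2 = 18.0

18.0


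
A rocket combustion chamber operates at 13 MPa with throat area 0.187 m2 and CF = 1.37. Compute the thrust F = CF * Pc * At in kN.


F = 1.37 * 13e6 * 0.187 = 3.3305e+06 N = 3330.5 kN

3330.5 kN


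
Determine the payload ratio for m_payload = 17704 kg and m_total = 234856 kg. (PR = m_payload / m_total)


PR = 17704 / 234856 = 0.0754

0.0754


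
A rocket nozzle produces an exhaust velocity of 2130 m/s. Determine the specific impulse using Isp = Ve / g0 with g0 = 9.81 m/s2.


Isp = Ve / g0 = 2130 / 9.81 = 217.1 s

217.1 s


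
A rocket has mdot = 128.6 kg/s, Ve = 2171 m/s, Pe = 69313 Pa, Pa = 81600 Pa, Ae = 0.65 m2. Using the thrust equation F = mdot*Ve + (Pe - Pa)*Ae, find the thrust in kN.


F = 128.6 * 2171 + (69313 - 81600) * 0.65 = 271204.0 N = 271.2 kN

271.2 kN


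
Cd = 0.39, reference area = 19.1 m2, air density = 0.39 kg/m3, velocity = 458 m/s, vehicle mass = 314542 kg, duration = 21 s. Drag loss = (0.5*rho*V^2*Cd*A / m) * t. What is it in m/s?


D = 0.5 * 0.39 * 458^2 * 0.39 * 19.1 = 304693.75 N
a = 304693.75 / 314542 = 0.9687 m/s2
dV = 0.9687 * 21 = 20.3 m/s

20.3 m/s


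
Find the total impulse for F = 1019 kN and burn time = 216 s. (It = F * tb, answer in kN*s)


It = 1019 * 216 = 220104 kN*s

220104 kN*s


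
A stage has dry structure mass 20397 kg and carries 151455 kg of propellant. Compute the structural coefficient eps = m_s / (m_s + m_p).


eps = 20397 / (20397 + 151455) = 0.1187

0.1187


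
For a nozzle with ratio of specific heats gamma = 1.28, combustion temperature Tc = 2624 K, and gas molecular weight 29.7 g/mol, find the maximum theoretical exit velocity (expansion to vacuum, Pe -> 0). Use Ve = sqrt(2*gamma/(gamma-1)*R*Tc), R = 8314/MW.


R = 8314 / 29.7 = 279.93 J/(kg.K)
Ve = sqrt(2 * 1.28 / (1.28 - 1) * 279.93 * 2624) = 2591 m/s

2591 m/s


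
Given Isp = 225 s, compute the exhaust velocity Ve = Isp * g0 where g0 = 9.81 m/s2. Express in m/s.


Ve = Isp * g0 = 225 * 9.81 = 2207.2 m/s

2207.2 m/s


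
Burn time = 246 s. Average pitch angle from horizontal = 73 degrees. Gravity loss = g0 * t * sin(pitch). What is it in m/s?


GL = 9.81 * 246 * sin(73 deg) = 2308 m/s

2308 m/s


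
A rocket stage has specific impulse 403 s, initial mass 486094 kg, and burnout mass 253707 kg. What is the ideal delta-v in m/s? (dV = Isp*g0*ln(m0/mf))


Ve = 403 * 9.81 = 3953.43 m/s
dV = 3953.43 * ln(486094/253707) = 2571 m/s

2571 m/s


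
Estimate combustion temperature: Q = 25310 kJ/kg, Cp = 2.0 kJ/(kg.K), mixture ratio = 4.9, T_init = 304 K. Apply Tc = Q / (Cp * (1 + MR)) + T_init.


Tc = 25310 / (2.0 * (1 + 4.9)) + 304 = 2449 K

2449 K


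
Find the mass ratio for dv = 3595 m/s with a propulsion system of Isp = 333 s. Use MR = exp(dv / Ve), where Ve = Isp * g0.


Ve = 333 * 9.81 = 3266.73 m/s
MR = exp(3595 / 3266.73) = 3.006

3.006


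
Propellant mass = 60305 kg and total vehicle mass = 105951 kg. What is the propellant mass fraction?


PMF = 60305 / 105951 = 0.569

0.569


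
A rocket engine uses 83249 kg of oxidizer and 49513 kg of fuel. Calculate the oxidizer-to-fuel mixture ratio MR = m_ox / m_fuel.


MR = 83249 / 49513 = 1.68

1.68


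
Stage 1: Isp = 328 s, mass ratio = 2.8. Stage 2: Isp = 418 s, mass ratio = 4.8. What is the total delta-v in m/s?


dV1 = 328 * 9.81 * ln(2.8) = 3313.0 m/s
dV2 = 418 * 9.81 * ln(4.8) = 6432.2 m/s
Total dV = 3313.0 + 6432.2 = 9745.2 m/s ~ 9745 m/s

9745 m/s


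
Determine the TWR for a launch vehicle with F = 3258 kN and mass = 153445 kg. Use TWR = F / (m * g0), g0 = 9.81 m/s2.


TWR = 3258000 / (153445 * 9.81) = 2.16

2.16


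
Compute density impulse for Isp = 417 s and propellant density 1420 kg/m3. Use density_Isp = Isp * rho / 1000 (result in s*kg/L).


rho*Isp = 417 * 1420 / 1000 = 592 s*kg/L

592 s*kg/L


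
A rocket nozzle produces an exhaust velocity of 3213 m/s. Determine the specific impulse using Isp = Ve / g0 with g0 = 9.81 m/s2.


Isp = Ve / g0 = 3213 / 9.81 = 327.5 s

327.5 s


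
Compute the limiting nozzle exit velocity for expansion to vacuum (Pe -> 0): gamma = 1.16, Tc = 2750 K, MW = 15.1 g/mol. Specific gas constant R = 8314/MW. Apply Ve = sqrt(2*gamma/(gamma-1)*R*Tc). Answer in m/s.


R = 8314 / 15.1 = 550.6 J/(kg.K)
Ve = sqrt(2 * 1.16 / (1.16 - 1) * 550.6 * 2750) = 4686 m/s

4686 m/s


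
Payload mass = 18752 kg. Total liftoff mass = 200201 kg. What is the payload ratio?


PR = 18752 / 200201 = 0.0937

0.0937


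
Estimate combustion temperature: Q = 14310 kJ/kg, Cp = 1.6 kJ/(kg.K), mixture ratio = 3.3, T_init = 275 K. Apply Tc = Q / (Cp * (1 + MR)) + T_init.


Tc = 14310 / (1.6 * (1 + 3.3)) + 275 = 2355 K

2355 K


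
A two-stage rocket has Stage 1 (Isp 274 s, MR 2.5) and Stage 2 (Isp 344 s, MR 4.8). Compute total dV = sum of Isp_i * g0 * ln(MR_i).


dV1 = 274 * 9.81 * ln(2.5) = 2462.9 m/s
dV2 = 344 * 9.81 * ln(4.8) = 5293.5 m/s
Total dV = 2462.9 + 5293.5 = 7756.4 m/s ~ 7756 m/s

7756 m/s


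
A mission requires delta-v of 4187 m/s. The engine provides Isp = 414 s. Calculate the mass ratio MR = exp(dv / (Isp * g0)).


Ve = 414 * 9.81 = 4061.34 m/s
MR = exp(4187 / 4061.34) = 2.804

2.804


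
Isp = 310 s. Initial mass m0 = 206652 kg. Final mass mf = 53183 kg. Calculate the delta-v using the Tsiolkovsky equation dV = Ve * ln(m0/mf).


Ve = 310 * 9.81 = 3041.1 m/s
dV = 3041.1 * ln(206652/53183) = 4128 m/s

4128 m/s


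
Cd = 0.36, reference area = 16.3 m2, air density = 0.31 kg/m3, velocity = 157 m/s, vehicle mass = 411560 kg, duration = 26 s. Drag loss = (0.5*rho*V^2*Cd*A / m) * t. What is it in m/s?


D = 0.5 * 0.31 * 157^2 * 0.36 * 16.3 = 22419.25 N
a = 22419.25 / 411560 = 0.0545 m/s2
dV = 0.0545 * 26 = 1.4 m/s

1.4 m/s


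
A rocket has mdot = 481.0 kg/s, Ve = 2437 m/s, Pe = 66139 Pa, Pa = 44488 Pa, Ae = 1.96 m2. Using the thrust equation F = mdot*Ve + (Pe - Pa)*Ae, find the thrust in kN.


F = 481.0 * 2437 + (66139 - 44488) * 1.96 = 1.2146e+06 N = 1214.6 kN

1214.6 kN


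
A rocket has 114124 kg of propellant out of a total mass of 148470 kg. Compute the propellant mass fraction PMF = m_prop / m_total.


PMF = 114124 / 148470 = 0.769

0.769


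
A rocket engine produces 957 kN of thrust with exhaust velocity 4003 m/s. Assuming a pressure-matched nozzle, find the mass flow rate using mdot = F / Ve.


mdot = F / Ve = 957000 / 4003 = 239.1 kg/s

239.1 kg/s


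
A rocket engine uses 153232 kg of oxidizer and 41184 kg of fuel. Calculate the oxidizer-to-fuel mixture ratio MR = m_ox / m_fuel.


MR = 153232 / 41184 = 3.72

3.72


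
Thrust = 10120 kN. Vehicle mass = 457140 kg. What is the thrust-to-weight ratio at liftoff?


TWR = 10120000 / (457140 * 9.81) = 2.26

2.26


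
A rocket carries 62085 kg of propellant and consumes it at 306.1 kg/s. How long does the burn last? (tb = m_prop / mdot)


tb = 62085 / 306.1 = 202.8 s

202.8 s


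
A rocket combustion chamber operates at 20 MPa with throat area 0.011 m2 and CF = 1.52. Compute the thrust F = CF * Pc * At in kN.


F = 1.52 * 20e6 * 0.011 = 334400.0 N = 334.4 kN

334.4 kN


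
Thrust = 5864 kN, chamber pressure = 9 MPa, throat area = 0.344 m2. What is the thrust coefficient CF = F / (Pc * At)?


CF = 5864000 / (9e6 * 0.344) = 1.89

1.89


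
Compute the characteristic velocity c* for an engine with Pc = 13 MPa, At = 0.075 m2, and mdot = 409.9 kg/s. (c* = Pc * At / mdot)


c* = 13e6 * 0.075 / 409.9 = 2379 m/s

2379 m/s


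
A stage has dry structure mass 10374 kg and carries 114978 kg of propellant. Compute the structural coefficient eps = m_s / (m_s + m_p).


eps = 10374 / (10374 + 114978) = 0.0828

0.0828


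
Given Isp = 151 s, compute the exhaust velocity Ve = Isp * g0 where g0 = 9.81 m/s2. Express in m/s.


Ve = Isp * g0 = 151 * 9.81 = 1481.3 m/s

1481.3 m/s


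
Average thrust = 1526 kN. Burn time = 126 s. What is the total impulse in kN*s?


It = 1526 * 126 = 192276 kN*s

192276 kN*s


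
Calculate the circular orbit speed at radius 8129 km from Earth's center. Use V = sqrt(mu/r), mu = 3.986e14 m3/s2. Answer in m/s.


V = sqrt(3.986e14 / 8129000) = 7002 m/s

7002 m/s


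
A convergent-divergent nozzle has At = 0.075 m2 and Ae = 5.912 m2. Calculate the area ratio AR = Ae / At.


AR = 5.912 / 0.075 = 78.8

78.8


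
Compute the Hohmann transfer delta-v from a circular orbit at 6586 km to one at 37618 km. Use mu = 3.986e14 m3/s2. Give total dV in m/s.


V1 = sqrt(mu/r1) = 7779.61 m/s
dV1 = V1*(sqrt(2*r2/(r1+r2)) - 1) = 2369.78 m/s
V2 = sqrt(mu/r2) = 3255.15 m/s
dV2 = V2*(1 - sqrt(2*r1/(r1+r2))) = 1478.24 m/s
Total dV = 3848 m/s

3848 m/s


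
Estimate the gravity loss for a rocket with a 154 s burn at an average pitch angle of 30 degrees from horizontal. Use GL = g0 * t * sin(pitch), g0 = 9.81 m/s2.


GL = 9.81 * 154 * sin(30 deg) = 755 m/s

755 m/s


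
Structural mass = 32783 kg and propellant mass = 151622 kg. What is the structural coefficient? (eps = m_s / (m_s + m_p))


eps = 32783 / (32783 + 151622) = 0.1778

0.1778


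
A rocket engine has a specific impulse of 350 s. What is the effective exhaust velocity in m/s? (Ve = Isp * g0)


Ve = Isp * g0 = 350 * 9.81 = 3433.5 m/s

3433.5 m/s


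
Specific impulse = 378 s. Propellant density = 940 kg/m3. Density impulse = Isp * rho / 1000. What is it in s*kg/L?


rho*Isp = 378 * 940 / 1000 = 355 s*kg/L

355 s*kg/L


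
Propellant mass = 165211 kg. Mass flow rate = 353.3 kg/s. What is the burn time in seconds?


tb = 165211 / 353.3 = 467.6 s

467.6 s


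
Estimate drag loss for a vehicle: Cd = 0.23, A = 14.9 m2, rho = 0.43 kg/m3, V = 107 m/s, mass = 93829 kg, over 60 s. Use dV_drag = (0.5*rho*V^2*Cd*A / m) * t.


D = 0.5 * 0.43 * 107^2 * 0.23 * 14.9 = 8435.68 N
a = 8435.68 / 93829 = 0.0899 m/s2
dV = 0.0899 * 60 = 5.4 m/s

5.4 m/s


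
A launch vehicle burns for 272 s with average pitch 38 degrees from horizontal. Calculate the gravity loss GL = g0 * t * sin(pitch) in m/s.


GL = 9.81 * 272 * sin(38 deg) = 1643 m/s

1643 m/s


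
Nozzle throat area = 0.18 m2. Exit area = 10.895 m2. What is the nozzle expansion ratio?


AR = 10.895 / 0.18 = 60.5

60.5


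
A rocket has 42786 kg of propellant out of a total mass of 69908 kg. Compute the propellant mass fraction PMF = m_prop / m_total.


PMF = 42786 / 69908 = 0.612

0.612


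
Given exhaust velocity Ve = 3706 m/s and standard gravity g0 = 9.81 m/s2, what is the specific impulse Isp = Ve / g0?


Isp = Ve / g0 = 3706 / 9.81 = 377.8 s

377.8 s


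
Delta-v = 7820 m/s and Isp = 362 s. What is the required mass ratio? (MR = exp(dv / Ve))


Ve = 362 * 9.81 = 3551.22 m/s
MR = exp(7820 / 3551.22) = 9.044

9.044


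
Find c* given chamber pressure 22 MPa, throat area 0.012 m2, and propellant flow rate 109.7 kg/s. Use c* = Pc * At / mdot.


c* = 22e6 * 0.012 / 109.7 = 2407 m/s

2407 m/s


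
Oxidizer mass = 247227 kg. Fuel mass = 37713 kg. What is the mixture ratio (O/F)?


MR = 247227 / 37713 = 6.56

6.56


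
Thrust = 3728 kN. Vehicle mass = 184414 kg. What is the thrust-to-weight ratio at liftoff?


TWR = 3728000 / (184414 * 9.81) = 2.06

2.06


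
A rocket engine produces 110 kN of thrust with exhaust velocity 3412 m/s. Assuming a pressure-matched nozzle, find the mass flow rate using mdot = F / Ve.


mdot = F / Ve = 110000 / 3412 = 32.2 kg/s

32.2 kg/s


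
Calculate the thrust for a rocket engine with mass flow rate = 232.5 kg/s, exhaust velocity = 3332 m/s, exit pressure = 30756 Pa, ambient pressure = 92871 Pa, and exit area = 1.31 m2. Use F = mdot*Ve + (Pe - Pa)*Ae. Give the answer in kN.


F = 232.5 * 3332 + (30756 - 92871) * 1.31 = 693319.0 N = 693.3 kN

693.3 kN


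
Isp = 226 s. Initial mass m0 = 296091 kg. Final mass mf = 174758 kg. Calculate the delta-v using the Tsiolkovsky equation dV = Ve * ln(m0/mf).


Ve = 226 * 9.81 = 2217.06 m/s
dV = 2217.06 * ln(296091/174758) = 1169 m/s

1169 m/s


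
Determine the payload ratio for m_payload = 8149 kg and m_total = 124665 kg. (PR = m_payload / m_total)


PR = 8149 / 124665 = 0.0654

0.0654


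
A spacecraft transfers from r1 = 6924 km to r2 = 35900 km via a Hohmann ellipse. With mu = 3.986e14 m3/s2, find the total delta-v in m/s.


V1 = sqrt(mu/r1) = 7587.35 m/s
dV1 = V1*(sqrt(2*r2/(r1+r2)) - 1) = 2237.11 m/s
V2 = sqrt(mu/r2) = 3332.13 m/s
dV2 = V2*(1 - sqrt(2*r1/(r1+r2))) = 1437.29 m/s
Total dV = 3674 m/s

3674 m/s


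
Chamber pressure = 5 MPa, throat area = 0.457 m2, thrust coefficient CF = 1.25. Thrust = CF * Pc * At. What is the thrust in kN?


F = 1.25 * 5e6 * 0.457 = 2.8562e+06 N = 2856.2 kN

2856.2 kN


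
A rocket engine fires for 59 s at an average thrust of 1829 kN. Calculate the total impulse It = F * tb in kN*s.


It = 1829 * 59 = 107911 kN*s

107911 kN*s


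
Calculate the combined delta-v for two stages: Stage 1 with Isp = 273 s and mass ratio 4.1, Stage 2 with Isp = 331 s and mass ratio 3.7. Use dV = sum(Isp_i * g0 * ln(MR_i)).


dV1 = 273 * 9.81 * ln(4.1) = 3778.8 m/s
dV2 = 331 * 9.81 * ln(3.7) = 4248.3 m/s
Total dV = 3778.8 + 4248.3 = 8027.1 m/s ~ 8027 m/s

8027 m/s


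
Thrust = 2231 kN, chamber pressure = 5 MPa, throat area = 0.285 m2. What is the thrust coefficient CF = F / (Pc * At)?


CF = 2231000 / (5e6 * 0.285) = 1.57

1.57


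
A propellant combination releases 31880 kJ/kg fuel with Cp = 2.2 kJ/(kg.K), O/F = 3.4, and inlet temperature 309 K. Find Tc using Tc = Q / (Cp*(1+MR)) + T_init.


Tc = 31880 / (2.2 * (1 + 3.4)) + 309 = 3602 K

3602 K


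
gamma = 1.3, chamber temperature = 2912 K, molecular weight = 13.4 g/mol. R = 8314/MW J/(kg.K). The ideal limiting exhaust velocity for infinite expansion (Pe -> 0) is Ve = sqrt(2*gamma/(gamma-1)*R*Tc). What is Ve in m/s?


R = 8314 / 13.4 = 620.45 J/(kg.K)
Ve = sqrt(2 * 1.3 / (1.3 - 1) * 620.45 * 2912) = 3957 m/s

3957 m/s


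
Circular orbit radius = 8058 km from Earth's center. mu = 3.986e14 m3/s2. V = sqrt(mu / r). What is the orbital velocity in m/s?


V = sqrt(3.986e14 / 8058000) = 7033 m/s

7033 m/s


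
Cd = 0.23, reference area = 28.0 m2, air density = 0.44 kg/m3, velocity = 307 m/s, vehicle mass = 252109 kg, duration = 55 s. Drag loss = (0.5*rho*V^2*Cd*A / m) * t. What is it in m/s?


D = 0.5 * 0.44 * 307^2 * 0.23 * 28.0 = 133531.98 N
a = 133531.98 / 252109 = 0.5297 m/s2
dV = 0.5297 * 55 = 29.1 m/s

29.1 m/s


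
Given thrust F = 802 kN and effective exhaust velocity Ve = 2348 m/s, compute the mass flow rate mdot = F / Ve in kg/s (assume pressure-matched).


mdot = F / Ve = 802000 / 2348 = 341.6 kg/s

341.6 kg/s


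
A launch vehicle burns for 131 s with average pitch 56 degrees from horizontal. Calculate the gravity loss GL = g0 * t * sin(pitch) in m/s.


GL = 9.81 * 131 * sin(56 deg) = 1065 m/s

1065 m/s


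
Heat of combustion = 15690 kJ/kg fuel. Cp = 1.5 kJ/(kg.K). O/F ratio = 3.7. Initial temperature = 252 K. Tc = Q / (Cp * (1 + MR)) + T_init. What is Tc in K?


Tc = 15690 / (1.5 * (1 + 3.7)) + 252 = 2478 K

2478 K


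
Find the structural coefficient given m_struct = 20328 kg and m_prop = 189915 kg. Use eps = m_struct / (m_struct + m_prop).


eps = 20328 / (20328 + 189915) = 0.0967

0.0967


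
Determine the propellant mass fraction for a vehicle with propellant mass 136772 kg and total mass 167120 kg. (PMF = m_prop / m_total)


PMF = 136772 / 167120 = 0.818

0.818


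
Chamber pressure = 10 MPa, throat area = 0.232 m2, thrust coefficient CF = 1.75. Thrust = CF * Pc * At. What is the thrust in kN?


F = 1.75 * 10e6 * 0.232 = 4.0600e+06 N = 4060.0 kN

4060.0 kN


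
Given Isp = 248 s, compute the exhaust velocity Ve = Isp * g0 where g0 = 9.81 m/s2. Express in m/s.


Ve = Isp * g0 = 248 * 9.81 = 2432.9 m/s

2432.9 m/s


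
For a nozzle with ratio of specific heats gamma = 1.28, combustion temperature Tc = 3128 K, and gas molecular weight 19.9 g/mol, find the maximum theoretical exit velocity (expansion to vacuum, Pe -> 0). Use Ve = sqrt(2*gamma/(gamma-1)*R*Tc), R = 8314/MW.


R = 8314 / 19.9 = 417.79 J/(kg.K)
Ve = sqrt(2 * 1.28 / (1.28 - 1) * 417.79 * 3128) = 3457 m/s

3457 m/s


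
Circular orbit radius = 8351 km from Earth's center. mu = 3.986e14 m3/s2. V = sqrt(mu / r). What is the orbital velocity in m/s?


V = sqrt(3.986e14 / 8351000) = 6909 m/s

6909 m/s


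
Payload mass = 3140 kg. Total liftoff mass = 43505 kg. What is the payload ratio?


PR = 3140 / 43505 = 0.0722

0.0722


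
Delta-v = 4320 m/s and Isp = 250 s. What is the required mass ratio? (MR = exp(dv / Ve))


Ve = 250 * 9.81 = 2452.5 m/s
MR = exp(4320 / 2452.5) = 5.821

5.821


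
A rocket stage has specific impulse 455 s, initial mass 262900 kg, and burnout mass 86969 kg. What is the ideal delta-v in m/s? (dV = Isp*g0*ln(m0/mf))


Ve = 455 * 9.81 = 4463.55 m/s
dV = 4463.55 * ln(262900/86969) = 4938 m/s

4938 m/s


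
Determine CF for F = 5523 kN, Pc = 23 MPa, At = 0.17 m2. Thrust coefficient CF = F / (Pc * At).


CF = 5523000 / (23e6 * 0.17) = 1.41

1.41


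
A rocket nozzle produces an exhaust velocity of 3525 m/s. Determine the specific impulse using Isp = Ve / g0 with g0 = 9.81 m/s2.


Isp = Ve / g0 = 3525 / 9.81 = 359.3 s

359.3 s


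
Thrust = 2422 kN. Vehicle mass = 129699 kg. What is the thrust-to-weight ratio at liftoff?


TWR = 2422000 / (129699 * 9.81) = 1.9

1.9


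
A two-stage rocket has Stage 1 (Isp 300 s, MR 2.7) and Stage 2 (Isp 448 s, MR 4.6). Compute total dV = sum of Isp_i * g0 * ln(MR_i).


dV1 = 300 * 9.81 * ln(2.7) = 2923.1 m/s
dV2 = 448 * 9.81 * ln(4.6) = 6706.8 m/s
Total dV = 2923.1 + 6706.8 = 9629.9 m/s ~ 9630 m/s

9630 m/s


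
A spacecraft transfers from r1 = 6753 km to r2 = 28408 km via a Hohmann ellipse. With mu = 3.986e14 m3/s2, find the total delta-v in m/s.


V1 = sqrt(mu/r1) = 7682.81 m/s
dV1 = V1*(sqrt(2*r2/(r1+r2)) - 1) = 2083.37 m/s
V2 = sqrt(mu/r2) = 3745.83 m/s
dV2 = V2*(1 - sqrt(2*r1/(r1+r2))) = 1424.27 m/s
Total dV = 3508 m/s

3508 m/s


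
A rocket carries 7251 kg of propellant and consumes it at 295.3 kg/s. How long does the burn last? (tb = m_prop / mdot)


tb = 7251 / 295.3 = 24.6 s

24.6 s


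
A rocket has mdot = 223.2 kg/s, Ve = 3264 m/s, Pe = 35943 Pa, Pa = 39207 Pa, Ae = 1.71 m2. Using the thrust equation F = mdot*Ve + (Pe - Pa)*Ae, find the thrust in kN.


F = 223.2 * 3264 + (35943 - 39207) * 1.71 = 722943.0 N = 722.9 kN

722.9 kN


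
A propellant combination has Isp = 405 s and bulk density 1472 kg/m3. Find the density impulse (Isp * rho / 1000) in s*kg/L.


rho*Isp = 405 * 1472 / 1000 = 596 s*kg/L

596 s*kg/L


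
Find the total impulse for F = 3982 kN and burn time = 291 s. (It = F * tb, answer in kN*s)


It = 3982 * 291 = 1158762 kN*s

1158762 kN*s


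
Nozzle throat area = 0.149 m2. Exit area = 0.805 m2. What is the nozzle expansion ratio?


AR = 0.805 / 0.149 = 5.4

5.4


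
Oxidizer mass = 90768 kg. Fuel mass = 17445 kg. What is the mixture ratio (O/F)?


MR = 90768 / 17445 = 5.2

5.2


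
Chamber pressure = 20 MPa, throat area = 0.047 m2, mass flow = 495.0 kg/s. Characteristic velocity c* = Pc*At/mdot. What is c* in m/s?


c* = 20e6 * 0.047 / 495.0 = 1899 m/s

1899 m/s


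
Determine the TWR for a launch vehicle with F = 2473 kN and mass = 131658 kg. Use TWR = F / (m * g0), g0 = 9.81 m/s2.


TWR = 2473000 / (131658 * 9.81) = 1.91

1.91


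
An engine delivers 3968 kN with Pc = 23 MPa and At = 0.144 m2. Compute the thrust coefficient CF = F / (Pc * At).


CF = 3968000 / (23e6 * 0.144) = 1.2

1.2


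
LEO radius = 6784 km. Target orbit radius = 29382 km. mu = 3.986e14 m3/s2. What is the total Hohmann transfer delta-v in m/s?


V1 = sqrt(mu/r1) = 7665.24 m/s
dV1 = V1*(sqrt(2*r2/(r1+r2)) - 1) = 2105.58 m/s
V2 = sqrt(mu/r2) = 3683.22 m/s
dV2 = V2*(1 - sqrt(2*r1/(r1+r2))) = 1427.24 m/s
Total dV = 3533 m/s

3533 m/s


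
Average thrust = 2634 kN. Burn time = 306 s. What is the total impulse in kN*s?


It = 2634 * 306 = 806004 kN*s

806004 kN*s


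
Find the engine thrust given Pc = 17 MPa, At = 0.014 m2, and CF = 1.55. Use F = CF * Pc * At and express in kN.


F = 1.55 * 17e6 * 0.014 = 368900.0 N = 368.9 kN

368.9 kN


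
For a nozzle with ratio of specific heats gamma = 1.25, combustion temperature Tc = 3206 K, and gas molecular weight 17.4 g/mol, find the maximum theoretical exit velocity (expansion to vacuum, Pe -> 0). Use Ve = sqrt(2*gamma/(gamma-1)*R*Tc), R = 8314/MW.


R = 8314 / 17.4 = 477.82 J/(kg.K)
Ve = sqrt(2 * 1.25 / (1.25 - 1) * 477.82 * 3206) = 3914 m/s

3914 m/s


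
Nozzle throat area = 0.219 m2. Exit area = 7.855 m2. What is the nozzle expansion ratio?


AR = 7.855 / 0.219 = 35.9

35.9


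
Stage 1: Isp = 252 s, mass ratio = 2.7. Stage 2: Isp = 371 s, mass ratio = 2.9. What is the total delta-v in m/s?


dV1 = 252 * 9.81 * ln(2.7) = 2455.4 m/s
dV2 = 371 * 9.81 * ln(2.9) = 3875.0 m/s
Total dV = 2455.4 + 3875.0 = 6330.4 m/s ~ 6330 m/s

6330 m/s


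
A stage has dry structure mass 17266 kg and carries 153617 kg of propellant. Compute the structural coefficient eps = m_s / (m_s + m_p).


eps = 17266 / (17266 + 153617) = 0.101

0.101


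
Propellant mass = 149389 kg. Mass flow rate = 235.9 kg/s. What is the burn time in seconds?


tb = 149389 / 235.9 = 633.3 s

633.3 s


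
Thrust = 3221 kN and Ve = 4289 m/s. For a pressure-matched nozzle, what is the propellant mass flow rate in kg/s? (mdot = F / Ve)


mdot = F / Ve = 3221000 / 4289 = 751.0 kg/s

751.0 kg/s


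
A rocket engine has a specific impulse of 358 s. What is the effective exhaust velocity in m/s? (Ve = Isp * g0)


Ve = Isp * g0 = 358 * 9.81 = 3512.0 m/s

3512.0 m/s


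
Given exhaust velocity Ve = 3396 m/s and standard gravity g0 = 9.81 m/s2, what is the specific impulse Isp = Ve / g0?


Isp = Ve / g0 = 3396 / 9.81 = 346.2 s

346.2 s


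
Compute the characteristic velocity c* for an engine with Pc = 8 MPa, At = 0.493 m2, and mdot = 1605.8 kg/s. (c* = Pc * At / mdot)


c* = 8e6 * 0.493 / 1605.8 = 2456 m/s

2456 m/s


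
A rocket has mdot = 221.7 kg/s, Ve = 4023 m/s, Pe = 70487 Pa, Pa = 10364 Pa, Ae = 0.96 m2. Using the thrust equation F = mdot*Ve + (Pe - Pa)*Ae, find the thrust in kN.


F = 221.7 * 4023 + (70487 - 10364) * 0.96 = 949617.0 N = 949.6 kN

949.6 kN


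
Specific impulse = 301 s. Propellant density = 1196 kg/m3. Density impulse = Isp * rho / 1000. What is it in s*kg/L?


rho*Isp = 301 * 1196 / 1000 = 360 s*kg/L

360 s*kg/L


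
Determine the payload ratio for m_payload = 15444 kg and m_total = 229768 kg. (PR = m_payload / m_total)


PR = 15444 / 229768 = 0.0672

0.0672


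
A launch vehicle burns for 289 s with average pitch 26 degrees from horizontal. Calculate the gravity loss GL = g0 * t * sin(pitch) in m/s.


GL = 9.81 * 289 * sin(26 deg) = 1243 m/s

1243 m/s


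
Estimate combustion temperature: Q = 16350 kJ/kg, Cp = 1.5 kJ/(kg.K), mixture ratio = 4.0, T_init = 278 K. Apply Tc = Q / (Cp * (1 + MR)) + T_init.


Tc = 16350 / (1.5 * (1 + 4.0)) + 278 = 2458 K

2458 K


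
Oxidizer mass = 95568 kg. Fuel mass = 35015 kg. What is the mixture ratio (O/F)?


MR = 95568 / 35015 = 2.73

2.73


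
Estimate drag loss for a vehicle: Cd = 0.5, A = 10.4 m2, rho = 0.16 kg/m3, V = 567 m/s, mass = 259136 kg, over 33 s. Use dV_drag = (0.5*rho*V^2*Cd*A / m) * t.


D = 0.5 * 0.16 * 567^2 * 0.5 * 10.4 = 133739.42 N
a = 133739.42 / 259136 = 0.5161 m/s2
dV = 0.5161 * 33 = 17.0 m/s

17.0 m/s


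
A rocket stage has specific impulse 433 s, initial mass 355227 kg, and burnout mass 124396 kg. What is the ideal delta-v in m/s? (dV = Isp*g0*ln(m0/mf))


Ve = 433 * 9.81 = 4247.73 m/s
dV = 4247.73 * ln(355227/124396) = 4457 m/s

4457 m/s


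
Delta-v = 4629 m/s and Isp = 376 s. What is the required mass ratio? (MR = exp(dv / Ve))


Ve = 376 * 9.81 = 3688.56 m/s
MR = exp(4629 / 3688.56) = 3.508

3.508


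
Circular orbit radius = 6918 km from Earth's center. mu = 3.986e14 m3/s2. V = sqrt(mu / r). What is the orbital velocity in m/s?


V = sqrt(3.986e14 / 6918000) = 7591 m/s

7591 m/s


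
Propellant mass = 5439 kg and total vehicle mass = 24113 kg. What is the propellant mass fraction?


PMF = 5439 / 24113 = 0.226

0.226


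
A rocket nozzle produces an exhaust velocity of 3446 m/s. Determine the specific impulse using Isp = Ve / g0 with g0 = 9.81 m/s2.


Isp = Ve / g0 = 3446 / 9.81 = 351.3 s

351.3 s


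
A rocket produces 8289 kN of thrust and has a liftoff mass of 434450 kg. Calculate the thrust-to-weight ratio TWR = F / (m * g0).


TWR = 8289000 / (434450 * 9.81) = 1.94

1.94


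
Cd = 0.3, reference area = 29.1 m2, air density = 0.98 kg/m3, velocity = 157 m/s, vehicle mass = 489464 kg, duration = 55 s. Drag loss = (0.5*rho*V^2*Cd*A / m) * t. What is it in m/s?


D = 0.5 * 0.98 * 157^2 * 0.3 * 29.1 = 105441.03 N
a = 105441.03 / 489464 = 0.2154 m/s2
dV = 0.2154 * 55 = 11.8 m/s

11.8 m/s


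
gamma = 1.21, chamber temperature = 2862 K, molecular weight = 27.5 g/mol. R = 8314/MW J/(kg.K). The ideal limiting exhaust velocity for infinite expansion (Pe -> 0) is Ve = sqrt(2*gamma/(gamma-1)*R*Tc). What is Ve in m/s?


R = 8314 / 27.5 = 302.33 J/(kg.K)
Ve = sqrt(2 * 1.21 / (1.21 - 1) * 302.33 * 2862) = 3158 m/s

3158 m/s


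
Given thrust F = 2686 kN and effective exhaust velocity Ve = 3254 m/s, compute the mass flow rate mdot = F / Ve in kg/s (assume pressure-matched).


mdot = F / Ve = 2686000 / 3254 = 825.4 kg/s

825.4 kg/s


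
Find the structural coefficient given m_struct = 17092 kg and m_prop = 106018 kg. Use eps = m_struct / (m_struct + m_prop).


eps = 17092 / (17092 + 106018) = 0.1388

0.1388


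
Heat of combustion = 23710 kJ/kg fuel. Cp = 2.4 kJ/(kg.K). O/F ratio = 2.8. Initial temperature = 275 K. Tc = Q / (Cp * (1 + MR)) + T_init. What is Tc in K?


Tc = 23710 / (2.4 * (1 + 2.8)) + 275 = 2875 K

2875 K


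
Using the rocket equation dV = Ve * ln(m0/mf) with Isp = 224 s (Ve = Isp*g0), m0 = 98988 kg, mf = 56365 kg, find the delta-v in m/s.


Ve = 224 * 9.81 = 2197.44 m/s
dV = 2197.44 * ln(98988/56365) = 1237 m/s

1237 m/s


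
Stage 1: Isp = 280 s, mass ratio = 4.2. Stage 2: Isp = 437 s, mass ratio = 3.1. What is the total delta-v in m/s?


dV1 = 280 * 9.81 * ln(4.2) = 3941.9 m/s
dV2 = 437 * 9.81 * ln(3.1) = 4850.3 m/s
Total dV = 3941.9 + 4850.3 = 8792.2 m/s ~ 8792 m/s

8792 m/s


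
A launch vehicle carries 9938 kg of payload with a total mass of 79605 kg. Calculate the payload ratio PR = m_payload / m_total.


PR = 9938 / 79605 = 0.1248

0.1248


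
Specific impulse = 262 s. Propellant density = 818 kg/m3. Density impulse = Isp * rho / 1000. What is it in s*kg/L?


rho*Isp = 262 * 818 / 1000 = 214 s*kg/L

214 s*kg/L


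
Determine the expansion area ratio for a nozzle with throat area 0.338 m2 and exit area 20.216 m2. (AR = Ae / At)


AR = 20.216 / 0.338 = 59.8

59.8


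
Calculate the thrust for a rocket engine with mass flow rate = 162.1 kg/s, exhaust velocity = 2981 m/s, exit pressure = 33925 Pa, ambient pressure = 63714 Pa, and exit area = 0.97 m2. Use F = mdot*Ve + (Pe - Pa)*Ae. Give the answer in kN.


F = 162.1 * 2981 + (33925 - 63714) * 0.97 = 454325.0 N = 454.3 kN

454.3 kN


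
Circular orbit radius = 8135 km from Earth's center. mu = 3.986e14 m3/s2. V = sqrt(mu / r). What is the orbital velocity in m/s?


V = sqrt(3.986e14 / 8135000) = 7000 m/s

7000 m/s


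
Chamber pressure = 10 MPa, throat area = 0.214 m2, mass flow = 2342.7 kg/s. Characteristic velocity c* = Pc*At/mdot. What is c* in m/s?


c* = 10e6 * 0.214 / 2342.7 = 913 m/s

913 m/s


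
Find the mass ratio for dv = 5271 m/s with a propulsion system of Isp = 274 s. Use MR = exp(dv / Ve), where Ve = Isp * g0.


Ve = 274 * 9.81 = 2687.94 m/s
MR = exp(5271 / 2687.94) = 7.106

7.106


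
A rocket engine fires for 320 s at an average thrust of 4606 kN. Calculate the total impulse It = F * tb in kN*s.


It = 4606 * 320 = 1473920 kN*s

1473920 kN*s


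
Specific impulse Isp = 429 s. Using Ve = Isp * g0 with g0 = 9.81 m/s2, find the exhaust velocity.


Ve = Isp * g0 = 429 * 9.81 = 4208.5 m/s

4208.5 m/s


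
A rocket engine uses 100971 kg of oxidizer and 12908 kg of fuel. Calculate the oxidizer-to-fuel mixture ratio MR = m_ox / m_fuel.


MR = 100971 / 12908 = 7.82

7.82


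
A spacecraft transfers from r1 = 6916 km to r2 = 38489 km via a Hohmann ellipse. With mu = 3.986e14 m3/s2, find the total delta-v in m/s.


V1 = sqrt(mu/r1) = 7591.74 m/s
dV1 = V1*(sqrt(2*r2/(r1+r2)) - 1) = 2293.17 m/s
V2 = sqrt(mu/r2) = 3218.11 m/s
dV2 = V2*(1 - sqrt(2*r1/(r1+r2))) = 1441.91 m/s
Total dV = 3735 m/s

3735 m/s


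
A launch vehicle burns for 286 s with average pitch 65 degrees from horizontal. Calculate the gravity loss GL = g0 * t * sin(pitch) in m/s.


GL = 9.81 * 286 * sin(65 deg) = 2543 m/s

2543 m/s


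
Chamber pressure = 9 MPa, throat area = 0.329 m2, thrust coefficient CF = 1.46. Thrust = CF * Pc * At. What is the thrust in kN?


F = 1.46 * 9e6 * 0.329 = 4.3231e+06 N = 4323.1 kN

4323.1 kN


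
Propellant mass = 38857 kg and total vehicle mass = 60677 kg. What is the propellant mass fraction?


PMF = 38857 / 60677 = 0.64

0.64


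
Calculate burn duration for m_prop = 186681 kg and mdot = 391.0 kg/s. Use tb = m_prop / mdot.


tb = 186681 / 391.0 = 477.4 s

477.4 s


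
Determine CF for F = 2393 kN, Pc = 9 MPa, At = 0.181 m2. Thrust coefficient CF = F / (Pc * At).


CF = 2393000 / (9e6 * 0.181) = 1.47

1.47


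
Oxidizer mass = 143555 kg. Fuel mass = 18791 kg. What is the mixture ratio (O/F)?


MR = 143555 / 18791 = 7.64

7.64


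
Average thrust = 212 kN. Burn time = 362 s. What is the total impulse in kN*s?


It = 212 * 362 = 76744 kN*s

76744 kN*s


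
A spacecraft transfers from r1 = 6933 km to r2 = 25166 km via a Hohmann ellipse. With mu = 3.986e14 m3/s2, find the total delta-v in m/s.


V1 = sqrt(mu/r1) = 7582.42 m/s
dV1 = V1*(sqrt(2*r2/(r1+r2)) - 1) = 1912.35 m/s
V2 = sqrt(mu/r2) = 3979.8 m/s
dV2 = V2*(1 - sqrt(2*r1/(r1+r2))) = 1364.08 m/s
Total dV = 3276 m/s

3276 m/s


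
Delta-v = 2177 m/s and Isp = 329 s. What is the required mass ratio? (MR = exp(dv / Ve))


Ve = 329 * 9.81 = 3227.49 m/s
MR = exp(2177 / 3227.49) = 1.963

1.963
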